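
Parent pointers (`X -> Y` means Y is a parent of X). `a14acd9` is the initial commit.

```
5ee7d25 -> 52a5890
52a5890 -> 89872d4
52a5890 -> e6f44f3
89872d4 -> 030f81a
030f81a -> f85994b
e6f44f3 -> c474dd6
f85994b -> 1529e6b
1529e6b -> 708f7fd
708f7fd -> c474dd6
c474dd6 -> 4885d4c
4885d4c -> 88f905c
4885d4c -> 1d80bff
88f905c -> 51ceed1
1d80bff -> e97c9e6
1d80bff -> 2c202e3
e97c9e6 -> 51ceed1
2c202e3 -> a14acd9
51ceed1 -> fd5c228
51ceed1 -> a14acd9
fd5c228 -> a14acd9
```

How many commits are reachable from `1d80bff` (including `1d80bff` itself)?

6

Walking parent pointers from 1d80bff: reachable set = {1d80bff, 2c202e3, 51ceed1, a14acd9, e97c9e6, fd5c228}.
That is 6 commits.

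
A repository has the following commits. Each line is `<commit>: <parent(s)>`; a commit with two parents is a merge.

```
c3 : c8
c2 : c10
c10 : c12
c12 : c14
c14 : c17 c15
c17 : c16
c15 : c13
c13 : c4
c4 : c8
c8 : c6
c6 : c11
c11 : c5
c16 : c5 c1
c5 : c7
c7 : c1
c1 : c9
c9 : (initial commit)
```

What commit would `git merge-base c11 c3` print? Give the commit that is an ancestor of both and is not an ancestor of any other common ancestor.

Ancestors of c11: {c1, c11, c5, c7, c9}.
Ancestors of c3: {c1, c11, c3, c5, c6, c7, c8, c9}.
Common ancestors: {c1, c11, c5, c7, c9}.
Among these, c11 is not an ancestor of any other common ancestor — it is the merge base.

c11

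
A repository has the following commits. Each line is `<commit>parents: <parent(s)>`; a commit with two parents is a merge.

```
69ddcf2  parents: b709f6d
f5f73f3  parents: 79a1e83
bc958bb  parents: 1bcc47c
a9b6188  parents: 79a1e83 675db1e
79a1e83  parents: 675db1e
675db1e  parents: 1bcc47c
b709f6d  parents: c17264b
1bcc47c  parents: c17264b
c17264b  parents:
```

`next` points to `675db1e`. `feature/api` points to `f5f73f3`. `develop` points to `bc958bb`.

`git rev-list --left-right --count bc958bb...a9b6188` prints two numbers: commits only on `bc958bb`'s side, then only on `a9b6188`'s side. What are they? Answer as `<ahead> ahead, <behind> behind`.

1 ahead, 3 behind

Reachable from bc958bb: {1bcc47c, bc958bb, c17264b}.
Reachable from a9b6188: {1bcc47c, 675db1e, 79a1e83, a9b6188, c17264b}.
Only in bc958bb's history (ahead): {bc958bb} — 1.
Only in a9b6188's history (behind): {675db1e, 79a1e83, a9b6188} — 3.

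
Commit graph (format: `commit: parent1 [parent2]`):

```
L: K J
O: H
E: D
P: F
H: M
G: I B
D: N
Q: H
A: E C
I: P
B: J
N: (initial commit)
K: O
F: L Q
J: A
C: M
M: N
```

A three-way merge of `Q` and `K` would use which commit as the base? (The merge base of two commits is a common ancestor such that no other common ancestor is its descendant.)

H

Ancestors of Q: {H, M, N, Q}.
Ancestors of K: {H, K, M, N, O}.
Common ancestors: {H, M, N}.
Among these, H is not an ancestor of any other common ancestor — it is the merge base.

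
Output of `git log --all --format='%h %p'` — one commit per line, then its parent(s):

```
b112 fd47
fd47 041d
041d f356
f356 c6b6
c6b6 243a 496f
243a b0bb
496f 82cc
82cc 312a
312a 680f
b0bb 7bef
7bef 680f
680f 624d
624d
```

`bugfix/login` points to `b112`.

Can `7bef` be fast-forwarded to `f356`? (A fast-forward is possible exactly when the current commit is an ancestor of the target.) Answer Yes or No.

Yes

A fast-forward from 7bef to f356 is possible iff 7bef is an ancestor of f356.
Ancestors of f356: {243a, 312a, 496f, 624d, 680f, 7bef, 82cc, b0bb, c6b6, f356}.
7bef is among them, so fast-forward is possible.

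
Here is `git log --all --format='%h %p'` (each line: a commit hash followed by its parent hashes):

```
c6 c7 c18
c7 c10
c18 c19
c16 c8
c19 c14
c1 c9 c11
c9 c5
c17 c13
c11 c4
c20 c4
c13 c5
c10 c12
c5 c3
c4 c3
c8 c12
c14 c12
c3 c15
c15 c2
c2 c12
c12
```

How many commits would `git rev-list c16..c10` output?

Reachable from c10: {c10, c12}.
Reachable from c16: {c12, c16, c8}.
In c10's history but not c16's: {c10} — 1 commit.

1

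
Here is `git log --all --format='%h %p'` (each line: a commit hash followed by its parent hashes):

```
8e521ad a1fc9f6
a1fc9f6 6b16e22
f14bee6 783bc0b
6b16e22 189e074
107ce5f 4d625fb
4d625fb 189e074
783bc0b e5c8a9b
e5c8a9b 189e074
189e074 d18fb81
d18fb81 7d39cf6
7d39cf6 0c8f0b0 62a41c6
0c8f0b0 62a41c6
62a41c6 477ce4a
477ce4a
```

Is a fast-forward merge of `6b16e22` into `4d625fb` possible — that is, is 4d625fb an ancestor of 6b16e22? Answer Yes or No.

A fast-forward from 4d625fb to 6b16e22 is possible iff 4d625fb is an ancestor of 6b16e22.
Ancestors of 6b16e22: {0c8f0b0, 189e074, 477ce4a, 62a41c6, 6b16e22, 7d39cf6, d18fb81}.
4d625fb is not among them, so fast-forward is not possible.

No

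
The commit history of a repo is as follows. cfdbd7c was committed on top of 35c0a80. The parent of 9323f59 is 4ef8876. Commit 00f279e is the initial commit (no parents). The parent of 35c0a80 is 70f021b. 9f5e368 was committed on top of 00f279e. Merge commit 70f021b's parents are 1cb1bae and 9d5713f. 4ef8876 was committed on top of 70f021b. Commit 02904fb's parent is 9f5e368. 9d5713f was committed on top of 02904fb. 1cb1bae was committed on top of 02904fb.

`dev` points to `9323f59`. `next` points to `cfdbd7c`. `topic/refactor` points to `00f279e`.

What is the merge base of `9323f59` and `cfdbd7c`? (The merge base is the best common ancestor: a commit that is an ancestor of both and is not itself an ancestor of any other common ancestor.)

Ancestors of 9323f59: {00f279e, 02904fb, 1cb1bae, 4ef8876, 70f021b, 9323f59, 9d5713f, 9f5e368}.
Ancestors of cfdbd7c: {00f279e, 02904fb, 1cb1bae, 35c0a80, 70f021b, 9d5713f, 9f5e368, cfdbd7c}.
Common ancestors: {00f279e, 02904fb, 1cb1bae, 70f021b, 9d5713f, 9f5e368}.
Among these, 70f021b is not an ancestor of any other common ancestor — it is the merge base.

70f021b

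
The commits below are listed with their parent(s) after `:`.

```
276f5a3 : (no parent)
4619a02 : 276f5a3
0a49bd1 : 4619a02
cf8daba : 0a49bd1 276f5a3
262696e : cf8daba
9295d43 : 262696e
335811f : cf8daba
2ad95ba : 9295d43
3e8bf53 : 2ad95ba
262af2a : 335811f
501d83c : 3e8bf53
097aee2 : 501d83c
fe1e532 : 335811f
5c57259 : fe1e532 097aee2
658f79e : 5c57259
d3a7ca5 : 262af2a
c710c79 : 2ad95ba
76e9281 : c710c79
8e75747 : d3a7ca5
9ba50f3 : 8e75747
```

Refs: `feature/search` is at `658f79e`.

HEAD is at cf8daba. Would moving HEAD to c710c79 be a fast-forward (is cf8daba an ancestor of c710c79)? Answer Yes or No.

A fast-forward from cf8daba to c710c79 is possible iff cf8daba is an ancestor of c710c79.
Ancestors of c710c79: {0a49bd1, 262696e, 276f5a3, 2ad95ba, 4619a02, 9295d43, c710c79, cf8daba}.
cf8daba is among them, so fast-forward is possible.

Yes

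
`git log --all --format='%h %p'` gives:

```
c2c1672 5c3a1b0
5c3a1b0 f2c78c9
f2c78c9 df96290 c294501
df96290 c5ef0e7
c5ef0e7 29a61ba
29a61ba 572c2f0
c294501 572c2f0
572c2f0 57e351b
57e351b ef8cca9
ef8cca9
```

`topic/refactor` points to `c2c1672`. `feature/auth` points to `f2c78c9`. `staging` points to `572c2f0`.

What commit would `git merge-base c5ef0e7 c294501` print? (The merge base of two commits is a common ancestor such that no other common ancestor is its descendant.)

Ancestors of c5ef0e7: {29a61ba, 572c2f0, 57e351b, c5ef0e7, ef8cca9}.
Ancestors of c294501: {572c2f0, 57e351b, c294501, ef8cca9}.
Common ancestors: {572c2f0, 57e351b, ef8cca9}.
Among these, 572c2f0 is not an ancestor of any other common ancestor — it is the merge base.

572c2f0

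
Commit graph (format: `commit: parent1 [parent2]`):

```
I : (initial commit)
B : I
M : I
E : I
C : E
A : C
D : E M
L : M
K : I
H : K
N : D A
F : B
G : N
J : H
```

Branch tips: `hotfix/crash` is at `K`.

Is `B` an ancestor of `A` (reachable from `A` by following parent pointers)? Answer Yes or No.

Ancestors of A: {A, C, E, I}.
B is not in that set, so it is not an ancestor of A.

No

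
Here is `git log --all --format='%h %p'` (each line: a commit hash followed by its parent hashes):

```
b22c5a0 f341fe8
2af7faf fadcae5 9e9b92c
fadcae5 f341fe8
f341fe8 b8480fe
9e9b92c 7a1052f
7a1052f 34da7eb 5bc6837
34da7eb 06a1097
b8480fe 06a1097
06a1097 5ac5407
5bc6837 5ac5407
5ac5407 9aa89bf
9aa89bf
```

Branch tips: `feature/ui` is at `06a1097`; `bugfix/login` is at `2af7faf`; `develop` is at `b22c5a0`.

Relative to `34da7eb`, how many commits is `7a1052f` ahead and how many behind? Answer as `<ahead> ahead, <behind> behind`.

2 ahead, 0 behind

Reachable from 7a1052f: {06a1097, 34da7eb, 5ac5407, 5bc6837, 7a1052f, 9aa89bf}.
Reachable from 34da7eb: {06a1097, 34da7eb, 5ac5407, 9aa89bf}.
Only in 7a1052f's history (ahead): {5bc6837, 7a1052f} — 2.
Only in 34da7eb's history (behind): {} — 0.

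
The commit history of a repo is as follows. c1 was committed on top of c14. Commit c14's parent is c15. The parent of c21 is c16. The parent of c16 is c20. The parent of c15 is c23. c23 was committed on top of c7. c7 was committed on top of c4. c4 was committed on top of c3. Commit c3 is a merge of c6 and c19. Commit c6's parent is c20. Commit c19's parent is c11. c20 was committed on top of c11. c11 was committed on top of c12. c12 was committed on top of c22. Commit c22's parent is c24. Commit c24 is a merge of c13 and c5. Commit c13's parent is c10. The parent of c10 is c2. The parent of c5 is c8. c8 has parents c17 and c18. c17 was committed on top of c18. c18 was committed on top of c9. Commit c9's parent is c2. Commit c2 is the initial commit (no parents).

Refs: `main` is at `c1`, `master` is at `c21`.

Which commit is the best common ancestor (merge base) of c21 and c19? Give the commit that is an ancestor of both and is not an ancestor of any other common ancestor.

c11

Ancestors of c21: {c10, c11, c12, c13, c16, c17, c18, c2, c20, c21, c22, c24, c5, c8, c9}.
Ancestors of c19: {c10, c11, c12, c13, c17, c18, c19, c2, c22, c24, c5, c8, c9}.
Common ancestors: {c10, c11, c12, c13, c17, c18, c2, c22, c24, c5, c8, c9}.
Among these, c11 is not an ancestor of any other common ancestor — it is the merge base.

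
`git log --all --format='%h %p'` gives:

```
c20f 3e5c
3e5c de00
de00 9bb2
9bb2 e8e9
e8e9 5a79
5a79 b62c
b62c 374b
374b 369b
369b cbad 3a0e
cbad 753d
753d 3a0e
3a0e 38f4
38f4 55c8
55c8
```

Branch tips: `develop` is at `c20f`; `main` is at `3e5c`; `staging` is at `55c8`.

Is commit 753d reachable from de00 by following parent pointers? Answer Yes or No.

Yes

Ancestors of de00 (commits reachable by following parents): {369b, 374b, 38f4, 3a0e, 55c8, 5a79, 753d, 9bb2, b62c, cbad, de00, e8e9}.
753d is in that set, so it is an ancestor of de00.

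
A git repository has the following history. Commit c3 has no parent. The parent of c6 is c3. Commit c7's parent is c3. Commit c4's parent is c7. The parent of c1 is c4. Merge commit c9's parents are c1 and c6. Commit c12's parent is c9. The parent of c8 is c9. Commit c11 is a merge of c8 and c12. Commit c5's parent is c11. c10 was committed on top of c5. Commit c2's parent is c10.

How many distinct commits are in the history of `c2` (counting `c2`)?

Walking parent pointers from c2: reachable set = {c1, c10, c11, c12, c2, c3, c4, c5, c6, c7, c8, c9}.
That is 12 commits.

12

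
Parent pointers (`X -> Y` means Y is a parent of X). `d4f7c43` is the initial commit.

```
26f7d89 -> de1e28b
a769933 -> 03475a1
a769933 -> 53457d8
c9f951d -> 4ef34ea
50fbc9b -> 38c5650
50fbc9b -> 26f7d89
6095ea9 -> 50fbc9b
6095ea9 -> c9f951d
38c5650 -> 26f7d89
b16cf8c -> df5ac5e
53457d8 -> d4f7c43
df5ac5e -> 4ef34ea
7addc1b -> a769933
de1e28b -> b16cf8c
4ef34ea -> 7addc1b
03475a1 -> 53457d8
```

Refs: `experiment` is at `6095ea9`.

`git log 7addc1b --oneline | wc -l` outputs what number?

Walking parent pointers from 7addc1b: reachable set = {03475a1, 53457d8, 7addc1b, a769933, d4f7c43}.
That is 5 commits.

5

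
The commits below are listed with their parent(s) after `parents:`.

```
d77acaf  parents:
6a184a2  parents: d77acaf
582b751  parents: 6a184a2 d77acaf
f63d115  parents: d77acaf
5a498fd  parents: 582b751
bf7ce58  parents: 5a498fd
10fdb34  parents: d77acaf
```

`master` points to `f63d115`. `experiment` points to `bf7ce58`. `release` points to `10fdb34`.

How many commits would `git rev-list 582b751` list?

Walking parent pointers from 582b751: reachable set = {582b751, 6a184a2, d77acaf}.
That is 3 commits.

3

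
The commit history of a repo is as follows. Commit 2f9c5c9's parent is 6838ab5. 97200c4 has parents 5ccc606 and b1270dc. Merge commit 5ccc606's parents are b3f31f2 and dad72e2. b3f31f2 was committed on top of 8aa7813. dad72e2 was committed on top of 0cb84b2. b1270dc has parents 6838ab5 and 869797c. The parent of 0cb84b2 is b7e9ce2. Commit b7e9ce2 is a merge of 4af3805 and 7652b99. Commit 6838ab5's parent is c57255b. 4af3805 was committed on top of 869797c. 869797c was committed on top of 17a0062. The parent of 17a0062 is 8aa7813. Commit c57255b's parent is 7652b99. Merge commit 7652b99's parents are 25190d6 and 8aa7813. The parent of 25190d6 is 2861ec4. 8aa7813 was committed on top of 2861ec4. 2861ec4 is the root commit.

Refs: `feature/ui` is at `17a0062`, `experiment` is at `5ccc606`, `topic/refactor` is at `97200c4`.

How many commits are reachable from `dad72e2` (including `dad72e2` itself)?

10

Walking parent pointers from dad72e2: reachable set = {0cb84b2, 17a0062, 25190d6, 2861ec4, 4af3805, 7652b99, 869797c, 8aa7813, b7e9ce2, dad72e2}.
That is 10 commits.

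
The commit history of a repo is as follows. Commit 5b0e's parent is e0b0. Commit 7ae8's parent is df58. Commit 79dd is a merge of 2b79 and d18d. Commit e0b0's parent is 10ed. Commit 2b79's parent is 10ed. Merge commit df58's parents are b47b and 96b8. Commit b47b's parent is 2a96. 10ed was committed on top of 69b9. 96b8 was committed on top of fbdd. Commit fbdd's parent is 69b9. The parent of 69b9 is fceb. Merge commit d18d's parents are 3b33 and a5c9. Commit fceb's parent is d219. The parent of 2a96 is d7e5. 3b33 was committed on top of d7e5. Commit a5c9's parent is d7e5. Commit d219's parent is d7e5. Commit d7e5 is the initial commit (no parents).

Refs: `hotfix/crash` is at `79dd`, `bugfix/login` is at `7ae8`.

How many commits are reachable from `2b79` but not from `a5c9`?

5

Reachable from 2b79: {10ed, 2b79, 69b9, d219, d7e5, fceb}.
Reachable from a5c9: {a5c9, d7e5}.
In 2b79's history but not a5c9's: {10ed, 2b79, 69b9, d219, fceb} — 5 commits.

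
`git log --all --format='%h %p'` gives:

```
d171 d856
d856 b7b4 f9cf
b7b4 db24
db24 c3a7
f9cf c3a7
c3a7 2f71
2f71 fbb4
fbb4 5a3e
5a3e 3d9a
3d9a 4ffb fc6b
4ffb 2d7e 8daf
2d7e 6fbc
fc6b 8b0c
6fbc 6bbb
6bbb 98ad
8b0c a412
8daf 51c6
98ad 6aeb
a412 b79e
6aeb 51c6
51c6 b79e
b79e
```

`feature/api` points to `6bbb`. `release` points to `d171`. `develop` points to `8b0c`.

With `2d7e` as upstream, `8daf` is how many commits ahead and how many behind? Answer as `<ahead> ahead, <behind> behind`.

Reachable from 8daf: {51c6, 8daf, b79e}.
Reachable from 2d7e: {2d7e, 51c6, 6aeb, 6bbb, 6fbc, 98ad, b79e}.
Only in 8daf's history (ahead): {8daf} — 1.
Only in 2d7e's history (behind): {2d7e, 6aeb, 6bbb, 6fbc, 98ad} — 5.

1 ahead, 5 behind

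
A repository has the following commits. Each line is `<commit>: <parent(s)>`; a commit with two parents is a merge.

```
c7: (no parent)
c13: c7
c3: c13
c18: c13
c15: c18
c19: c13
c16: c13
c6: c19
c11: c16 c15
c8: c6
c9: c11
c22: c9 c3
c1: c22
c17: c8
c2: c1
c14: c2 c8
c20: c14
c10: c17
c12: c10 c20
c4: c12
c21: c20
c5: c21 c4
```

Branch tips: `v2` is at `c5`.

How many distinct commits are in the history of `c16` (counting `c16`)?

3

Walking parent pointers from c16: reachable set = {c13, c16, c7}.
That is 3 commits.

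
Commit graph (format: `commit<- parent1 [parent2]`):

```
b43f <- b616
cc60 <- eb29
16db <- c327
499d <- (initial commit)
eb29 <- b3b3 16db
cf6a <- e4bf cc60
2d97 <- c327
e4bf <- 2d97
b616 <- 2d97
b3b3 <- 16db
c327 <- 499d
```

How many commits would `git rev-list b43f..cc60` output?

Reachable from cc60: {16db, 499d, b3b3, c327, cc60, eb29}.
Reachable from b43f: {2d97, 499d, b43f, b616, c327}.
In cc60's history but not b43f's: {16db, b3b3, cc60, eb29} — 4 commits.

4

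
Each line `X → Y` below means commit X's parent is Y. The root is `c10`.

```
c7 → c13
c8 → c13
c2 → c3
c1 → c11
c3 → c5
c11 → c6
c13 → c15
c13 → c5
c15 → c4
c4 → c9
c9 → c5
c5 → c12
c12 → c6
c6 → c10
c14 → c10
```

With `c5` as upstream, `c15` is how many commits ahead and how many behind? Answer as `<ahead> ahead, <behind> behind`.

Reachable from c15: {c10, c12, c15, c4, c5, c6, c9}.
Reachable from c5: {c10, c12, c5, c6}.
Only in c15's history (ahead): {c15, c4, c9} — 3.
Only in c5's history (behind): {} — 0.

3 ahead, 0 behind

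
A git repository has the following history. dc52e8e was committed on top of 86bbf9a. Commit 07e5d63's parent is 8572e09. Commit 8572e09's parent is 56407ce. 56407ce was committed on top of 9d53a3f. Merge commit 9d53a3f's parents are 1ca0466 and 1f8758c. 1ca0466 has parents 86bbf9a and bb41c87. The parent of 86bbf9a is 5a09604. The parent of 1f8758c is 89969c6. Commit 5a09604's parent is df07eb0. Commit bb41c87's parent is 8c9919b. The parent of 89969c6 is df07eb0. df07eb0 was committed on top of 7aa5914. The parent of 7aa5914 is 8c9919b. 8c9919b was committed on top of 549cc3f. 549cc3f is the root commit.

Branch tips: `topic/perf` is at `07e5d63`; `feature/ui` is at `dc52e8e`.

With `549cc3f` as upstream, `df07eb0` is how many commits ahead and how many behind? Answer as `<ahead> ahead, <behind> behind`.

Reachable from df07eb0: {549cc3f, 7aa5914, 8c9919b, df07eb0}.
Reachable from 549cc3f: {549cc3f}.
Only in df07eb0's history (ahead): {7aa5914, 8c9919b, df07eb0} — 3.
Only in 549cc3f's history (behind): {} — 0.

3 ahead, 0 behind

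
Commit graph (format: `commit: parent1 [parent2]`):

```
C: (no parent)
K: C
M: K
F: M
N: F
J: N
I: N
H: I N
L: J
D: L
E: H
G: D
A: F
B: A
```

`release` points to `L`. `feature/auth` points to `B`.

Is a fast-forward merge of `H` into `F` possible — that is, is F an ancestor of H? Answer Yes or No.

A fast-forward from F to H is possible iff F is an ancestor of H.
Ancestors of H: {C, F, H, I, K, M, N}.
F is among them, so fast-forward is possible.

Yes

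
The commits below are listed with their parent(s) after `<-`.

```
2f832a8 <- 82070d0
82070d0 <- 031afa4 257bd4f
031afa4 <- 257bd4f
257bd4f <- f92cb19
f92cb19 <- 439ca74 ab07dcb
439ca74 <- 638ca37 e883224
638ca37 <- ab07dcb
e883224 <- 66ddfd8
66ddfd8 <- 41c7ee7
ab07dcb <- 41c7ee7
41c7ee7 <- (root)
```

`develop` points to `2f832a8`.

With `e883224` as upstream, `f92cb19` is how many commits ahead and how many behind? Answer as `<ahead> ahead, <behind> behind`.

Reachable from f92cb19: {41c7ee7, 439ca74, 638ca37, 66ddfd8, ab07dcb, e883224, f92cb19}.
Reachable from e883224: {41c7ee7, 66ddfd8, e883224}.
Only in f92cb19's history (ahead): {439ca74, 638ca37, ab07dcb, f92cb19} — 4.
Only in e883224's history (behind): {} — 0.

4 ahead, 0 behind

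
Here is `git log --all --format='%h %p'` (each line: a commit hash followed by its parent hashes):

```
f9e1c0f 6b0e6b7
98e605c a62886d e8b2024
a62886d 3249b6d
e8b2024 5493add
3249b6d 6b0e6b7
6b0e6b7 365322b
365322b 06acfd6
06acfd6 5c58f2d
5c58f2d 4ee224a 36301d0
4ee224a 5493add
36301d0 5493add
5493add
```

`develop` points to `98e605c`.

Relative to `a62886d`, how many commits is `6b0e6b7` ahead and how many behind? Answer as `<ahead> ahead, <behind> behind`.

Reachable from 6b0e6b7: {06acfd6, 36301d0, 365322b, 4ee224a, 5493add, 5c58f2d, 6b0e6b7}.
Reachable from a62886d: {06acfd6, 3249b6d, 36301d0, 365322b, 4ee224a, 5493add, 5c58f2d, 6b0e6b7, a62886d}.
Only in 6b0e6b7's history (ahead): {} — 0.
Only in a62886d's history (behind): {3249b6d, a62886d} — 2.

0 ahead, 2 behind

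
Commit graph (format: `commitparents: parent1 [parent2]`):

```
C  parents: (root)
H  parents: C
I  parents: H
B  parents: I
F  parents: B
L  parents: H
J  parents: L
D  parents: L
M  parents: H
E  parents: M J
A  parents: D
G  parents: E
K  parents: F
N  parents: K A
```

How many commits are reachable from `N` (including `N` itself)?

Walking parent pointers from N: reachable set = {A, B, C, D, F, H, I, K, L, N}.
That is 10 commits.

10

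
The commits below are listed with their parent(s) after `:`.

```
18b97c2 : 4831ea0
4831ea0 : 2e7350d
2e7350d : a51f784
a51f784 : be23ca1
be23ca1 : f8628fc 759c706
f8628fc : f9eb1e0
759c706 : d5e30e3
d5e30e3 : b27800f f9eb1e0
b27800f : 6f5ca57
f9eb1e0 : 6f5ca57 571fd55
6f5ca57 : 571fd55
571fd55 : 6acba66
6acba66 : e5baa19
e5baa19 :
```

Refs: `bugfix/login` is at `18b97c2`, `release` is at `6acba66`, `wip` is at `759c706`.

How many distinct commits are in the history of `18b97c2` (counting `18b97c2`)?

Walking parent pointers from 18b97c2: reachable set = {18b97c2, 2e7350d, 4831ea0, 571fd55, 6acba66, 6f5ca57, 759c706, a51f784, b27800f, be23ca1, d5e30e3, e5baa19, f8628fc, f9eb1e0}.
That is 14 commits.

14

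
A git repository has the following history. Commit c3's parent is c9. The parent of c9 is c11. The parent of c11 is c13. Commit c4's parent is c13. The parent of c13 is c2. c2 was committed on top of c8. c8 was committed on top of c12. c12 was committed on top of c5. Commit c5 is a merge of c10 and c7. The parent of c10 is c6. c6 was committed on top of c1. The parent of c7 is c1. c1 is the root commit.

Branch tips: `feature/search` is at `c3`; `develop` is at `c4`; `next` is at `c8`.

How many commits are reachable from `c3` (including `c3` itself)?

12

Walking parent pointers from c3: reachable set = {c1, c10, c11, c12, c13, c2, c3, c5, c6, c7, c8, c9}.
That is 12 commits.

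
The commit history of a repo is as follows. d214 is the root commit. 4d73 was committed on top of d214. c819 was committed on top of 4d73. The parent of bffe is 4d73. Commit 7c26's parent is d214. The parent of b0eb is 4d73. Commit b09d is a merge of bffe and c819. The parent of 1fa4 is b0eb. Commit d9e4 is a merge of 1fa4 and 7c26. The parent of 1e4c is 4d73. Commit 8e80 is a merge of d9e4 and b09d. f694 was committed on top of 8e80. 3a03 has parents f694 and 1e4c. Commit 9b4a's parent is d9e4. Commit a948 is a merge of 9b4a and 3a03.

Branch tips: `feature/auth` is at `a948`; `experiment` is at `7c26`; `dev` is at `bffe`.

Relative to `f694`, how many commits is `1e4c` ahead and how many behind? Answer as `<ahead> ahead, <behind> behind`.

1 ahead, 9 behind

Reachable from 1e4c: {1e4c, 4d73, d214}.
Reachable from f694: {1fa4, 4d73, 7c26, 8e80, b09d, b0eb, bffe, c819, d214, d9e4, f694}.
Only in 1e4c's history (ahead): {1e4c} — 1.
Only in f694's history (behind): {1fa4, 7c26, 8e80, b09d, b0eb, bffe, c819, d9e4, f694} — 9.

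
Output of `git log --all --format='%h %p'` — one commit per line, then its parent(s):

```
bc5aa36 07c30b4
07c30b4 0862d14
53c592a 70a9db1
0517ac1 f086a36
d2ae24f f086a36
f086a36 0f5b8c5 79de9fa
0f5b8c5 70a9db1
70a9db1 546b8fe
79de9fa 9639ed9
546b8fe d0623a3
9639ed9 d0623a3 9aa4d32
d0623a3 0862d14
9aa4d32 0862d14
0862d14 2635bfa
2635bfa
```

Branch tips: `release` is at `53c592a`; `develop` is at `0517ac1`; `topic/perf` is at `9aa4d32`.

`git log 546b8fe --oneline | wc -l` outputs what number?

4

Walking parent pointers from 546b8fe: reachable set = {0862d14, 2635bfa, 546b8fe, d0623a3}.
That is 4 commits.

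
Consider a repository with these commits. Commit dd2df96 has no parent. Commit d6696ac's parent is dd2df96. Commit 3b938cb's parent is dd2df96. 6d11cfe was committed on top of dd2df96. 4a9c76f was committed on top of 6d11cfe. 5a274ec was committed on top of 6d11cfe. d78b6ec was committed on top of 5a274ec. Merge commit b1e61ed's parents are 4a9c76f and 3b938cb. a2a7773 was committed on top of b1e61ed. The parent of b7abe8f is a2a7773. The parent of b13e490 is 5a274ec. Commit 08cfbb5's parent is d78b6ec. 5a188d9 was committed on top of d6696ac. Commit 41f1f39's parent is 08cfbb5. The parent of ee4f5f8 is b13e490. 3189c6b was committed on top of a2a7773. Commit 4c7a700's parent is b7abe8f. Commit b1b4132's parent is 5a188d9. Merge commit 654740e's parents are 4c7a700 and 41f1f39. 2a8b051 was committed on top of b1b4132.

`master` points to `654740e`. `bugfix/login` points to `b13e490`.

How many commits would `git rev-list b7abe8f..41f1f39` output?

4

Reachable from 41f1f39: {08cfbb5, 41f1f39, 5a274ec, 6d11cfe, d78b6ec, dd2df96}.
Reachable from b7abe8f: {3b938cb, 4a9c76f, 6d11cfe, a2a7773, b1e61ed, b7abe8f, dd2df96}.
In 41f1f39's history but not b7abe8f's: {08cfbb5, 41f1f39, 5a274ec, d78b6ec} — 4 commits.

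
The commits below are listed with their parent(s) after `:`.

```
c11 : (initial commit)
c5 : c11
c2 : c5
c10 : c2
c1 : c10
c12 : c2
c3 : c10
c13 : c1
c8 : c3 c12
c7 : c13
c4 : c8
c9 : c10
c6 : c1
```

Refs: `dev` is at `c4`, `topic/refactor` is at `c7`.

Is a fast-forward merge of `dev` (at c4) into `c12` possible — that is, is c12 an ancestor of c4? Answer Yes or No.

Yes

A fast-forward from c12 to c4 is possible iff c12 is an ancestor of c4.
Ancestors of c4: {c10, c11, c12, c2, c3, c4, c5, c8}.
c12 is among them, so fast-forward is possible.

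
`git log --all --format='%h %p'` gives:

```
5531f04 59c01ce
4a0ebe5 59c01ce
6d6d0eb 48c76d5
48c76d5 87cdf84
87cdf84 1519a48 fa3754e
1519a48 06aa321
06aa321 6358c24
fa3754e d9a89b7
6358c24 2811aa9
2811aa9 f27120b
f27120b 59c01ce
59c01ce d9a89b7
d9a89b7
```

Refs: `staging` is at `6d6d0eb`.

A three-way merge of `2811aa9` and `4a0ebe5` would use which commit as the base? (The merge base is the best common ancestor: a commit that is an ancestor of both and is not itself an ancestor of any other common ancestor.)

Ancestors of 2811aa9: {2811aa9, 59c01ce, d9a89b7, f27120b}.
Ancestors of 4a0ebe5: {4a0ebe5, 59c01ce, d9a89b7}.
Common ancestors: {59c01ce, d9a89b7}.
Among these, 59c01ce is not an ancestor of any other common ancestor — it is the merge base.

59c01ce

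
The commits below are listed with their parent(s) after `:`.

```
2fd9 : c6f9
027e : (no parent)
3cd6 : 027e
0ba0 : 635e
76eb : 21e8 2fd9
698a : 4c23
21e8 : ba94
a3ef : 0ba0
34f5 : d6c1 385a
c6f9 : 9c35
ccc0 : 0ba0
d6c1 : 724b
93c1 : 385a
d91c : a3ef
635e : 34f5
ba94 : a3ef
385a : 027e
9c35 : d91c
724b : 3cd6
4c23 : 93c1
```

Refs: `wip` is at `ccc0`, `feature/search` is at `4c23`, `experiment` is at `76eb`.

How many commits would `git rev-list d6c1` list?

Walking parent pointers from d6c1: reachable set = {027e, 3cd6, 724b, d6c1}.
That is 4 commits.

4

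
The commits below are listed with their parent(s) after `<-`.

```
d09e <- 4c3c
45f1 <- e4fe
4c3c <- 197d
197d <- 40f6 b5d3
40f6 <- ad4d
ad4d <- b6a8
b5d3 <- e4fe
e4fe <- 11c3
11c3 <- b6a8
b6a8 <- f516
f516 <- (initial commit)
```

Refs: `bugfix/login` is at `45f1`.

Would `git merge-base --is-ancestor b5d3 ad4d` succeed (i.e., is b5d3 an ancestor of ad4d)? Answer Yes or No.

No

Ancestors of ad4d: {ad4d, b6a8, f516}.
b5d3 is not in that set, so it is not an ancestor of ad4d.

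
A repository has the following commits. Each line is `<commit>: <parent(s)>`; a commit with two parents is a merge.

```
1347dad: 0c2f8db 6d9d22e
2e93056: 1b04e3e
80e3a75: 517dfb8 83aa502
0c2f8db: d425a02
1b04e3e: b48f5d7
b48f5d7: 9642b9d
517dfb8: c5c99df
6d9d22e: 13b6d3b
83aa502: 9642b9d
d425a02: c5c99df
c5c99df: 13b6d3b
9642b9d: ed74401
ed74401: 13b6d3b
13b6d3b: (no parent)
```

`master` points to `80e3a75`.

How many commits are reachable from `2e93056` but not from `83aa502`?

Reachable from 2e93056: {13b6d3b, 1b04e3e, 2e93056, 9642b9d, b48f5d7, ed74401}.
Reachable from 83aa502: {13b6d3b, 83aa502, 9642b9d, ed74401}.
In 2e93056's history but not 83aa502's: {1b04e3e, 2e93056, b48f5d7} — 3 commits.

3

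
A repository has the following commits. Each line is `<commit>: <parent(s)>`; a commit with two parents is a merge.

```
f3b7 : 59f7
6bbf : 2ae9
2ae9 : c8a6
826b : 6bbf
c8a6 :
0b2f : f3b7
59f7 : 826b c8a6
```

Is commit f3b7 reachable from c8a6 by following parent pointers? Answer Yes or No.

No

Ancestors of c8a6: {c8a6}.
f3b7 is not in that set, so it is not an ancestor of c8a6.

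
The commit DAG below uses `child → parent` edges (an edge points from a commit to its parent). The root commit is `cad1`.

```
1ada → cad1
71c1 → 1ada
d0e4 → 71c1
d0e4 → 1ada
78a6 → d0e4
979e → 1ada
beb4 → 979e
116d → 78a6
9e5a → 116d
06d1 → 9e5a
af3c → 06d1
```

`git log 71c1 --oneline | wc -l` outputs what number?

3

Walking parent pointers from 71c1: reachable set = {1ada, 71c1, cad1}.
That is 3 commits.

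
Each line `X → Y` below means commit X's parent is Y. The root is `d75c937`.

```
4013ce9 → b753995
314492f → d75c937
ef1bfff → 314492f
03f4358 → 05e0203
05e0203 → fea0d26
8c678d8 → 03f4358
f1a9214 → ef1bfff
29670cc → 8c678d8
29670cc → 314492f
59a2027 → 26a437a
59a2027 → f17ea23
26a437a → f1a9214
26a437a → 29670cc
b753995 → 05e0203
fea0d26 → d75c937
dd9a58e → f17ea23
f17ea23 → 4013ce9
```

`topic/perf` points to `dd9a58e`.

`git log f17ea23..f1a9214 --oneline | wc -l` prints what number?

3

Reachable from f1a9214: {314492f, d75c937, ef1bfff, f1a9214}.
Reachable from f17ea23: {05e0203, 4013ce9, b753995, d75c937, f17ea23, fea0d26}.
In f1a9214's history but not f17ea23's: {314492f, ef1bfff, f1a9214} — 3 commits.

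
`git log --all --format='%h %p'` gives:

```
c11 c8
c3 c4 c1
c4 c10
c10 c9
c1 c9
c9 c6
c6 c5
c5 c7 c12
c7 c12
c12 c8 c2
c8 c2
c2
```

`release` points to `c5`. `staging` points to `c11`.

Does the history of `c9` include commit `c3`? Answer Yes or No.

Ancestors of c9: {c12, c2, c5, c6, c7, c8, c9}.
c3 is not in that set, so it is not an ancestor of c9.

No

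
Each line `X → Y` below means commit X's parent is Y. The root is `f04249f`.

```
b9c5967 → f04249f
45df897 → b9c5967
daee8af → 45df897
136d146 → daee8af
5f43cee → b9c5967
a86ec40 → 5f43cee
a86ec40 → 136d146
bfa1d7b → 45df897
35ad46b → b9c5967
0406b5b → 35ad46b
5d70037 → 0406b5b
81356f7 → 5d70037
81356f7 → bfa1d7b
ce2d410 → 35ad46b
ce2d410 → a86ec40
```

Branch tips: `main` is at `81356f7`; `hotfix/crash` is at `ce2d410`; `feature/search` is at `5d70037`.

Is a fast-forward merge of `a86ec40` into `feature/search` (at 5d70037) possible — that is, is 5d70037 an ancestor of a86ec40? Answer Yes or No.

No

A fast-forward from 5d70037 to a86ec40 is possible iff 5d70037 is an ancestor of a86ec40.
Ancestors of a86ec40: {136d146, 45df897, 5f43cee, a86ec40, b9c5967, daee8af, f04249f}.
5d70037 is not among them, so fast-forward is not possible.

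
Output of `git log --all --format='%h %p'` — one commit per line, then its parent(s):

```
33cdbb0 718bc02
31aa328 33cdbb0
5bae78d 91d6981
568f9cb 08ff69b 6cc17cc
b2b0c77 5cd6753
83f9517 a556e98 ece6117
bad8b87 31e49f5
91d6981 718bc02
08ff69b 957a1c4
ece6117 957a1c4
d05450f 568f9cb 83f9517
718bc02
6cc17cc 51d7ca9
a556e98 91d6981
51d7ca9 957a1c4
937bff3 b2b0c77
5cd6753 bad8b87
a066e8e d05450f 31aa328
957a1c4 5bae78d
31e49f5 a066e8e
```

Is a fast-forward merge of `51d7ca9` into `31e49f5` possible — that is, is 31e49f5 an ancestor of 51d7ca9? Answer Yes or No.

No

A fast-forward from 31e49f5 to 51d7ca9 is possible iff 31e49f5 is an ancestor of 51d7ca9.
Ancestors of 51d7ca9: {51d7ca9, 5bae78d, 718bc02, 91d6981, 957a1c4}.
31e49f5 is not among them, so fast-forward is not possible.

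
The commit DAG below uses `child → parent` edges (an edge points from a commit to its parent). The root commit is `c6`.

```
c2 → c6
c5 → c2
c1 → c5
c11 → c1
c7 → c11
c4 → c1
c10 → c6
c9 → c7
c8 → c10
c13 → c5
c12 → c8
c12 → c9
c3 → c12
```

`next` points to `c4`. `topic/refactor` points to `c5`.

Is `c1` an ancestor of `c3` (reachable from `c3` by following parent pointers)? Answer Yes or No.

Yes

Ancestors of c3 (commits reachable by following parents): {c1, c10, c11, c12, c2, c3, c5, c6, c7, c8, c9}.
c1 is in that set, so it is an ancestor of c3.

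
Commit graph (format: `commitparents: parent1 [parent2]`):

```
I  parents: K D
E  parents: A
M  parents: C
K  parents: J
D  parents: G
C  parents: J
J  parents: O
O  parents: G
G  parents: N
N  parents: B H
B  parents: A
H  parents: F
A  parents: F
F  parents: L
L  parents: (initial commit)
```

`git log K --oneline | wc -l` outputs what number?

10

Walking parent pointers from K: reachable set = {A, B, F, G, H, J, K, L, N, O}.
That is 10 commits.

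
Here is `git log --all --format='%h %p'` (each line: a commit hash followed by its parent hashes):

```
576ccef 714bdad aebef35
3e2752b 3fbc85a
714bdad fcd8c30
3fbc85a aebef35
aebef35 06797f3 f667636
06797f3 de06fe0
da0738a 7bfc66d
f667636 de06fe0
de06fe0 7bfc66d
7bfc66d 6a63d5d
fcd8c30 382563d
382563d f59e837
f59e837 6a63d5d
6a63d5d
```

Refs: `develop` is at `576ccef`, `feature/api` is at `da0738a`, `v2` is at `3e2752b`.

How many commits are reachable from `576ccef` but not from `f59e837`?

9

Reachable from 576ccef: {06797f3, 382563d, 576ccef, 6a63d5d, 714bdad, 7bfc66d, aebef35, de06fe0, f59e837, f667636, fcd8c30}.
Reachable from f59e837: {6a63d5d, f59e837}.
In 576ccef's history but not f59e837's: {06797f3, 382563d, 576ccef, 714bdad, 7bfc66d, aebef35, de06fe0, f667636, fcd8c30} — 9 commits.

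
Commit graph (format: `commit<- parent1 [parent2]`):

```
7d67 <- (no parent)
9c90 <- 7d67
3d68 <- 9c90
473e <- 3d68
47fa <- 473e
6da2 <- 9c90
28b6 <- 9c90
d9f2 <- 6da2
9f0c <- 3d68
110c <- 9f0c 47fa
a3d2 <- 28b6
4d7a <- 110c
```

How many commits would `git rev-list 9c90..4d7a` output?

Reachable from 4d7a: {110c, 3d68, 473e, 47fa, 4d7a, 7d67, 9c90, 9f0c}.
Reachable from 9c90: {7d67, 9c90}.
In 4d7a's history but not 9c90's: {110c, 3d68, 473e, 47fa, 4d7a, 9f0c} — 6 commits.

6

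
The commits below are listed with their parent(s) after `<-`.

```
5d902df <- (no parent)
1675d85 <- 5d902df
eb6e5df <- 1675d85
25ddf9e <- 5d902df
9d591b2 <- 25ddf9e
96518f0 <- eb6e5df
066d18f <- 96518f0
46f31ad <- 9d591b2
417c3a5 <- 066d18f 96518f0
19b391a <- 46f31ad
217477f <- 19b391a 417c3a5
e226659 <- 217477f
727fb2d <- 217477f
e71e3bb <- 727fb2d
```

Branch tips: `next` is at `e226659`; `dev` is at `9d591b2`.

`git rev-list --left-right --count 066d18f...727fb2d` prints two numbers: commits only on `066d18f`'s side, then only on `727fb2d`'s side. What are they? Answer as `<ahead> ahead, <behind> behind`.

Reachable from 066d18f: {066d18f, 1675d85, 5d902df, 96518f0, eb6e5df}.
Reachable from 727fb2d: {066d18f, 1675d85, 19b391a, 217477f, 25ddf9e, 417c3a5, 46f31ad, 5d902df, 727fb2d, 96518f0, 9d591b2, eb6e5df}.
Only in 066d18f's history (ahead): {} — 0.
Only in 727fb2d's history (behind): {19b391a, 217477f, 25ddf9e, 417c3a5, 46f31ad, 727fb2d, 9d591b2} — 7.

0 ahead, 7 behind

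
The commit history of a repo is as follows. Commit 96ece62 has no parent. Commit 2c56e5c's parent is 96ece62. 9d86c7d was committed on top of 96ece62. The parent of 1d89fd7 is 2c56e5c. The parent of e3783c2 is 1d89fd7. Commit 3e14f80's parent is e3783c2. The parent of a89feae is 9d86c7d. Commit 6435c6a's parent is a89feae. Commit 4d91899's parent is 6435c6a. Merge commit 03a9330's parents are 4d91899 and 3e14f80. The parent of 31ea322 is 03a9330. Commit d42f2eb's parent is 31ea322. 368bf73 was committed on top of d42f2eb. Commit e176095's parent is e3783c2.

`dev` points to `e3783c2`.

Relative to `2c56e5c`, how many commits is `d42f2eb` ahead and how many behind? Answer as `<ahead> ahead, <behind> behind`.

10 ahead, 0 behind

Reachable from d42f2eb: {03a9330, 1d89fd7, 2c56e5c, 31ea322, 3e14f80, 4d91899, 6435c6a, 96ece62, 9d86c7d, a89feae, d42f2eb, e3783c2}.
Reachable from 2c56e5c: {2c56e5c, 96ece62}.
Only in d42f2eb's history (ahead): {03a9330, 1d89fd7, 31ea322, 3e14f80, 4d91899, 6435c6a, 9d86c7d, a89feae, d42f2eb, e3783c2} — 10.
Only in 2c56e5c's history (behind): {} — 0.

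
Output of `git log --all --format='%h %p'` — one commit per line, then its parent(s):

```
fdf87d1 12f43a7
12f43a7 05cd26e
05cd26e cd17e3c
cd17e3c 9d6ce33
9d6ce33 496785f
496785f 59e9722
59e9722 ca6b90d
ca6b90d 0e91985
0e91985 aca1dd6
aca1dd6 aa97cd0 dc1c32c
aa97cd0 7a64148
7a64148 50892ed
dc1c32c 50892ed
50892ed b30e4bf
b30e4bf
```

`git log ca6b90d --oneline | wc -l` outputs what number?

8

Walking parent pointers from ca6b90d: reachable set = {0e91985, 50892ed, 7a64148, aa97cd0, aca1dd6, b30e4bf, ca6b90d, dc1c32c}.
That is 8 commits.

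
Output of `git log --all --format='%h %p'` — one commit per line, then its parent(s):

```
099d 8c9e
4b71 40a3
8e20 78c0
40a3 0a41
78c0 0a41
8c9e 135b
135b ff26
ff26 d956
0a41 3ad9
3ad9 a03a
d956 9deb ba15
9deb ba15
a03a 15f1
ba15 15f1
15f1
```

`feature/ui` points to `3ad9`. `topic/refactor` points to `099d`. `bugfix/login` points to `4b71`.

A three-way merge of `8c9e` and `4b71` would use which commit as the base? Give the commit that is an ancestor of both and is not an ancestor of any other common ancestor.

15f1

Ancestors of 8c9e: {135b, 15f1, 8c9e, 9deb, ba15, d956, ff26}.
Ancestors of 4b71: {0a41, 15f1, 3ad9, 40a3, 4b71, a03a}.
Common ancestors: {15f1}.
The only common ancestor is 15f1, so it is the merge base.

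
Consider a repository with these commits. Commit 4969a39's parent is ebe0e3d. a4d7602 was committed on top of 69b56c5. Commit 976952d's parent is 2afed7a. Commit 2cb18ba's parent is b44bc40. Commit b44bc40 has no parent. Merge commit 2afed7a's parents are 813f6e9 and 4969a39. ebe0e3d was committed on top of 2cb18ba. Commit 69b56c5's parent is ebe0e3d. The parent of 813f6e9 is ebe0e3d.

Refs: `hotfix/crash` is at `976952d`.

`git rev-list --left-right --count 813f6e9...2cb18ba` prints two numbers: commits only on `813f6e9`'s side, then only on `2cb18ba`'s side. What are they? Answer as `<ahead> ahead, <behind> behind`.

Reachable from 813f6e9: {2cb18ba, 813f6e9, b44bc40, ebe0e3d}.
Reachable from 2cb18ba: {2cb18ba, b44bc40}.
Only in 813f6e9's history (ahead): {813f6e9, ebe0e3d} — 2.
Only in 2cb18ba's history (behind): {} — 0.

2 ahead, 0 behind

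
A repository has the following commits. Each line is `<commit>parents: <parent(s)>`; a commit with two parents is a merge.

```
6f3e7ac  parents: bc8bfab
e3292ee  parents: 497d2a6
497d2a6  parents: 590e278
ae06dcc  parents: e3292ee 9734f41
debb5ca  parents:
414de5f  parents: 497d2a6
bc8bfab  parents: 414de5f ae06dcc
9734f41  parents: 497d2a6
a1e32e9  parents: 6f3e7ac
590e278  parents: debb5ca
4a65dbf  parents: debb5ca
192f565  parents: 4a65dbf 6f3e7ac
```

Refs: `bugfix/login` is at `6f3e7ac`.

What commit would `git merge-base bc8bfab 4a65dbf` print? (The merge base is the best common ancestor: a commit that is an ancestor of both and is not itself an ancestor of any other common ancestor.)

debb5ca

Ancestors of bc8bfab: {414de5f, 497d2a6, 590e278, 9734f41, ae06dcc, bc8bfab, debb5ca, e3292ee}.
Ancestors of 4a65dbf: {4a65dbf, debb5ca}.
Common ancestors: {debb5ca}.
The only common ancestor is debb5ca, so it is the merge base.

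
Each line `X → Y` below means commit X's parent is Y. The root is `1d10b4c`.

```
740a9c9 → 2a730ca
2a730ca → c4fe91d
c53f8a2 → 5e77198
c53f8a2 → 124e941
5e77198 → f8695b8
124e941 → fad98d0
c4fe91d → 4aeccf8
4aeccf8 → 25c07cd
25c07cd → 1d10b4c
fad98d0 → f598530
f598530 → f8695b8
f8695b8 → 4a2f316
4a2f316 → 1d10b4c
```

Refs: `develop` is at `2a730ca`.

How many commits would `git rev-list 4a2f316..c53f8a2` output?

6

Reachable from c53f8a2: {124e941, 1d10b4c, 4a2f316, 5e77198, c53f8a2, f598530, f8695b8, fad98d0}.
Reachable from 4a2f316: {1d10b4c, 4a2f316}.
In c53f8a2's history but not 4a2f316's: {124e941, 5e77198, c53f8a2, f598530, f8695b8, fad98d0} — 6 commits.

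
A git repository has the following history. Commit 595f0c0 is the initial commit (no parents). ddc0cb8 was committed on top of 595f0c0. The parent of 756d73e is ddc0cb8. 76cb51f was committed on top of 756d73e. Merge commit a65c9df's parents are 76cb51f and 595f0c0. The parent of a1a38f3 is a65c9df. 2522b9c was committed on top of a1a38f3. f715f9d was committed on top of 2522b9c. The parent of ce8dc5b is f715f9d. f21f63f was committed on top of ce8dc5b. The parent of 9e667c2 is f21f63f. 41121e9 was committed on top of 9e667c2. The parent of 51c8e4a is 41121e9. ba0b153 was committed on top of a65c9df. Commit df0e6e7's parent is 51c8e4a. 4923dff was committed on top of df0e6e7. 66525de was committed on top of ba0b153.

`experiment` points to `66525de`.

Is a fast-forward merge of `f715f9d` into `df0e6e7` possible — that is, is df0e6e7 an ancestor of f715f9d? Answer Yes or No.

No

A fast-forward from df0e6e7 to f715f9d is possible iff df0e6e7 is an ancestor of f715f9d.
Ancestors of f715f9d: {2522b9c, 595f0c0, 756d73e, 76cb51f, a1a38f3, a65c9df, ddc0cb8, f715f9d}.
df0e6e7 is not among them, so fast-forward is not possible.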